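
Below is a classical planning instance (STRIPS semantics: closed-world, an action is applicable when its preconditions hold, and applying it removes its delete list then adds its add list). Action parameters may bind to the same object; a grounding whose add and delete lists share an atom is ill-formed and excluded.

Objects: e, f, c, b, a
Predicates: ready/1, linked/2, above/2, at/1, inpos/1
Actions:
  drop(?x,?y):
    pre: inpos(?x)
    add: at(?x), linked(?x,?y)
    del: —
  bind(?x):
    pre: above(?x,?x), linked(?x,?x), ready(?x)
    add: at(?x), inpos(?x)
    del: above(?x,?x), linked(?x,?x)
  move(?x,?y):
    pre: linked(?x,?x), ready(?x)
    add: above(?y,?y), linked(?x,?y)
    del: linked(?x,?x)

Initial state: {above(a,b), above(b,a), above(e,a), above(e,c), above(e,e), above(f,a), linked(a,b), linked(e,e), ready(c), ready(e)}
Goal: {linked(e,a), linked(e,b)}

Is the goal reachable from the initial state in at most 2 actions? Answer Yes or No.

1. bind(e)  →  {above(a,b), above(b,a), above(e,a), above(e,c), above(f,a), at(e), inpos(e), linked(a,b), ready(c), ready(e)}
2. drop(e,b)  →  {above(a,b), above(b,a), above(e,a), above(e,c), above(f,a), at(e), inpos(e), linked(a,b), linked(e,b), ready(c), ready(e)}
3. drop(e,a)  →  {above(a,b), above(b,a), above(e,a), above(e,c), above(f,a), at(e), inpos(e), linked(a,b), linked(e,a), linked(e,b), ready(c), ready(e)}
optimal plan length = 3; 3 > 2

No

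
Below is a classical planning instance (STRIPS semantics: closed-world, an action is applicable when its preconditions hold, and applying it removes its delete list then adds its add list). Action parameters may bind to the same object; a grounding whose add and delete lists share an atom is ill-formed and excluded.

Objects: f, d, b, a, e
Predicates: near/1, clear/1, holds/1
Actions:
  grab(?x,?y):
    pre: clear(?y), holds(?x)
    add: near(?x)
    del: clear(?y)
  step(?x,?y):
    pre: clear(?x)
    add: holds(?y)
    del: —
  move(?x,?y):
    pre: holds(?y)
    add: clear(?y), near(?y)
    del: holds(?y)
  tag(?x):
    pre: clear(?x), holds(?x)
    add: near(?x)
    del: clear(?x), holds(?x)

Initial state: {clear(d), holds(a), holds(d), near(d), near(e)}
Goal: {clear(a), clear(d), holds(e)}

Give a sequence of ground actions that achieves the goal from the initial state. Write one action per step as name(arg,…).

1. step(d,e)  →  {clear(d), holds(a), holds(d), holds(e), near(d), near(e)}
2. move(f,a)  →  {clear(a), clear(d), holds(d), holds(e), near(a), near(d), near(e)}

step(d,e); move(f,a)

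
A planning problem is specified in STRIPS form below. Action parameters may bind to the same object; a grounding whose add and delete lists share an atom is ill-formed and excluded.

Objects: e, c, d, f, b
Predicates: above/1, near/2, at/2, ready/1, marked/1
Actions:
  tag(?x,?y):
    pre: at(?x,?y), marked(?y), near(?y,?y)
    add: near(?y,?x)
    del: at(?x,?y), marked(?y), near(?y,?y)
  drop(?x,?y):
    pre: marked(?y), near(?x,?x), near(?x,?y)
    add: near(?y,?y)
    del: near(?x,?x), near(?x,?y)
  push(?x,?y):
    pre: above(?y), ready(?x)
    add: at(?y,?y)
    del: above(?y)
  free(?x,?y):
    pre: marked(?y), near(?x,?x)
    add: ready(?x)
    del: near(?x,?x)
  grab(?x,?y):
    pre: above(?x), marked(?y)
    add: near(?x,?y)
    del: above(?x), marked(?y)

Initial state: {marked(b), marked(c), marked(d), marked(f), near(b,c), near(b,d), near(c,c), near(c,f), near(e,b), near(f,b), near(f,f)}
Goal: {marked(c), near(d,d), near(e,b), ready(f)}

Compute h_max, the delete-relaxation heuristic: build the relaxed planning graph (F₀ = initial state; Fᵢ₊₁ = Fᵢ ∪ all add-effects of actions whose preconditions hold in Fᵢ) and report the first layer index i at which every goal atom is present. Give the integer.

F0 = init (11 atoms)
F1 = F0 ∪ {near(b,b), ready(c), ready(f)}  (14 atoms)
F2 = F1 ∪ {near(d,d), ready(b)}  (16 atoms)
goal ⊆ F2  ⇒  h_max = 2

2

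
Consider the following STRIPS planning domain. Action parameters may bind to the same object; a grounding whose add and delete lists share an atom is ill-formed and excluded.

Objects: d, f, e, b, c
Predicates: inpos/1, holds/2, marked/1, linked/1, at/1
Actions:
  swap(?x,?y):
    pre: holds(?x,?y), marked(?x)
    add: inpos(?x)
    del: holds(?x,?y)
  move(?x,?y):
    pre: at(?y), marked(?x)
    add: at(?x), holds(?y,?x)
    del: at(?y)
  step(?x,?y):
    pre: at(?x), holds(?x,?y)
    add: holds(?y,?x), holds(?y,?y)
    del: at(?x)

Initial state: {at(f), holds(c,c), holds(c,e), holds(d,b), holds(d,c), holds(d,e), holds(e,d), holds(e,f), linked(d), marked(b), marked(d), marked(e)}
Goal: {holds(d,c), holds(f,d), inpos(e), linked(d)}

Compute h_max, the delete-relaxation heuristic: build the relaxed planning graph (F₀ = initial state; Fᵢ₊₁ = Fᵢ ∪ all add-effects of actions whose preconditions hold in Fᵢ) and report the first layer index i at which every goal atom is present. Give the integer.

1

F0 = init (12 atoms)
F1 = F0 ∪ {at(b), at(d), at(e), holds(f,b), holds(f,d), holds(f,e), inpos(d), inpos(e)}  (20 atoms)
goal ⊆ F1  ⇒  h_max = 1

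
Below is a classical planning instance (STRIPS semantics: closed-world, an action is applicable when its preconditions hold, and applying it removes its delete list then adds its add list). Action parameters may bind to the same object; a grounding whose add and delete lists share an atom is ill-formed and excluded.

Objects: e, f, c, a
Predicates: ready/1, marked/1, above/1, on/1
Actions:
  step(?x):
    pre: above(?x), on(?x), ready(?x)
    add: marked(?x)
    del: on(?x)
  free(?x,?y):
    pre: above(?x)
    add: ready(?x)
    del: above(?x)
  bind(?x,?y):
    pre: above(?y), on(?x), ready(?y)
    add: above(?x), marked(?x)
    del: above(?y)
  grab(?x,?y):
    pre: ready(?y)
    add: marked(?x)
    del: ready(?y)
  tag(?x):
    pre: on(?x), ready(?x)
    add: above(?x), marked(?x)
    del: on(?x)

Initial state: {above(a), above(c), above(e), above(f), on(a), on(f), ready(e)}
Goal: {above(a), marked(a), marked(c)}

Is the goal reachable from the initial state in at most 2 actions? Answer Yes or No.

Yes

1. bind(a,e)  →  {above(a), above(c), above(f), marked(a), on(a), on(f), ready(e)}
2. grab(c,e)  →  {above(a), above(c), above(f), marked(a), marked(c), on(a), on(f)}
optimal plan length = 2; 2 ≤ 2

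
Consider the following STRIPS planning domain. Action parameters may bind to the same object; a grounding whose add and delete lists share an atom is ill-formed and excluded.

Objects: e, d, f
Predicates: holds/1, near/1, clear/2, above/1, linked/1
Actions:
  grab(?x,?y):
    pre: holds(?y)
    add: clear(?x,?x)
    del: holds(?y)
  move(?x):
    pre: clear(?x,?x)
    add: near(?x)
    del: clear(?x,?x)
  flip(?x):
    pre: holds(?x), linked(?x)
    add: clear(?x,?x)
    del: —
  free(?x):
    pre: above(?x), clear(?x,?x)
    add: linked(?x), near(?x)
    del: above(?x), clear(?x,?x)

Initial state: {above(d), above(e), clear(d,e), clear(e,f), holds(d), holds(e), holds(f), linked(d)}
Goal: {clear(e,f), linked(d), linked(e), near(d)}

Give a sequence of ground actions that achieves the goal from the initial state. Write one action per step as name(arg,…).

1. grab(e,e)  →  {above(d), above(e), clear(d,e), clear(e,e), clear(e,f), holds(d), holds(f), linked(d)}
2. grab(d,d)  →  {above(d), above(e), clear(d,d), clear(d,e), clear(e,e), clear(e,f), holds(f), linked(d)}
3. move(d)  →  {above(d), above(e), clear(d,e), clear(e,e), clear(e,f), holds(f), linked(d), near(d)}
4. free(e)  →  {above(d), clear(d,e), clear(e,f), holds(f), linked(d), linked(e), near(d), near(e)}

grab(e,e); grab(d,d); move(d); free(e)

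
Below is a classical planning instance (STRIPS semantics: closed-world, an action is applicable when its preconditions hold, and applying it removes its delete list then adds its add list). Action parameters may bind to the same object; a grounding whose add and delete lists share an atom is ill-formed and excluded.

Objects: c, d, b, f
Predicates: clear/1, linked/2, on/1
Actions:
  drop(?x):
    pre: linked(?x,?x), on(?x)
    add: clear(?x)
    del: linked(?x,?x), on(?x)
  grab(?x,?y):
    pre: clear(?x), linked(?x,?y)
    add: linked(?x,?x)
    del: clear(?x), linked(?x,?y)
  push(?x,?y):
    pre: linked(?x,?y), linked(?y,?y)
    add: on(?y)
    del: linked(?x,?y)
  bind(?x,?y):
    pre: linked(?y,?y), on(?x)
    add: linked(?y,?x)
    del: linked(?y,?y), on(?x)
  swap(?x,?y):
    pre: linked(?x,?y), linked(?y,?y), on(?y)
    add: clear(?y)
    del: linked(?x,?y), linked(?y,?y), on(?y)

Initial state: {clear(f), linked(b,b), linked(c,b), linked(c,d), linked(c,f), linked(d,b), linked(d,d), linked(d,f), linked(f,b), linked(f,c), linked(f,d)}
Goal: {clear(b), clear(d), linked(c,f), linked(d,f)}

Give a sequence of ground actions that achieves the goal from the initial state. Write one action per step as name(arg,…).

1. push(c,d)  →  {clear(f), linked(b,b), linked(c,b), linked(c,f), linked(d,b), linked(d,d), linked(d,f), linked(f,b), linked(f,c), linked(f,d), on(d)}
2. drop(d)  →  {clear(d), clear(f), linked(b,b), linked(c,b), linked(c,f), linked(d,b), linked(d,f), linked(f,b), linked(f,c), linked(f,d)}
3. push(c,b)  →  {clear(d), clear(f), linked(b,b), linked(c,f), linked(d,b), linked(d,f), linked(f,b), linked(f,c), linked(f,d), on(b)}
4. drop(b)  →  {clear(b), clear(d), clear(f), linked(c,f), linked(d,b), linked(d,f), linked(f,b), linked(f,c), linked(f,d)}

push(c,d); drop(d); push(c,b); drop(b)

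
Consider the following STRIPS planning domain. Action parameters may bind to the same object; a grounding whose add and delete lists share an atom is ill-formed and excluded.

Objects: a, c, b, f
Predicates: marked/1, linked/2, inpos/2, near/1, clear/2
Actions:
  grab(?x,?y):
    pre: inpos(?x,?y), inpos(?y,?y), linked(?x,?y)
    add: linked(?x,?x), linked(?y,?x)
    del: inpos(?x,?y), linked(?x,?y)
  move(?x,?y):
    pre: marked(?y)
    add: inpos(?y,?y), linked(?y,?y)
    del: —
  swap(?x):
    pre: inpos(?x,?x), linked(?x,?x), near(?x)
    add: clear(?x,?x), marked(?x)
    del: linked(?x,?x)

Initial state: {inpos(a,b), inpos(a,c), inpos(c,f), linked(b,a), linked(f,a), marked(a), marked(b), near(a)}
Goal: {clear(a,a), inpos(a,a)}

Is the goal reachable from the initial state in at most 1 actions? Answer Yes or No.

No

1. move(a,a)  →  {inpos(a,a), inpos(a,b), inpos(a,c), inpos(c,f), linked(a,a), linked(b,a), linked(f,a), marked(a), marked(b), near(a)}
2. swap(a)  →  {clear(a,a), inpos(a,a), inpos(a,b), inpos(a,c), inpos(c,f), linked(b,a), linked(f,a), marked(a), marked(b), near(a)}
optimal plan length = 2; 2 > 1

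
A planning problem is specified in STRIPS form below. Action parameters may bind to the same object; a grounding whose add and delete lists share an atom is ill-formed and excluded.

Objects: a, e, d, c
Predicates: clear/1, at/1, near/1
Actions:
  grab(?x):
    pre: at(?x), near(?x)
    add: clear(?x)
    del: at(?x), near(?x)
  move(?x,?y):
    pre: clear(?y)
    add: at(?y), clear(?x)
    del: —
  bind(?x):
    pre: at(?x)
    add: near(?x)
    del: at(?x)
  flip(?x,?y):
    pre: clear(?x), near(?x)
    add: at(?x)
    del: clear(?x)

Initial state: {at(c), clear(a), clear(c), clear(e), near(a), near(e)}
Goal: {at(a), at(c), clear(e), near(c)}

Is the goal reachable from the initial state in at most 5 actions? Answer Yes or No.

Yes

1. move(a,a)  →  {at(a), at(c), clear(a), clear(c), clear(e), near(a), near(e)}
2. bind(c)  →  {at(a), clear(a), clear(c), clear(e), near(a), near(c), near(e)}
3. move(a,c)  →  {at(a), at(c), clear(a), clear(c), clear(e), near(a), near(c), near(e)}
optimal plan length = 3; 3 ≤ 5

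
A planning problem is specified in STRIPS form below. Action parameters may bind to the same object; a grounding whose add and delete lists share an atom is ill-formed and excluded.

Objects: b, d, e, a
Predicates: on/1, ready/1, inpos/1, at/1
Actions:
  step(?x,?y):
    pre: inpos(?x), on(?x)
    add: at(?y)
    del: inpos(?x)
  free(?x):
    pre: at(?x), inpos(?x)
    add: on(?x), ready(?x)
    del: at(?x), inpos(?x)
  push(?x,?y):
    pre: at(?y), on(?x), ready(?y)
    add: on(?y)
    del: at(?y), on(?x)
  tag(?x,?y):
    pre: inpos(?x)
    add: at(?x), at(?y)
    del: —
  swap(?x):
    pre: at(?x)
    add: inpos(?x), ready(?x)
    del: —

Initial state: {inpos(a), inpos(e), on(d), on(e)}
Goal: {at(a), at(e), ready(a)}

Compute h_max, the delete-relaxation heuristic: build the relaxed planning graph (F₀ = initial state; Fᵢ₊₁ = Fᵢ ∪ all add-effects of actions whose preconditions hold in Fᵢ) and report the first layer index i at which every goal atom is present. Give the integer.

2

F0 = init (4 atoms)
F1 = F0 ∪ {at(a), at(b), at(d), at(e)}  (8 atoms)
F2 = F1 ∪ {inpos(b), inpos(d), on(a), ready(a), ready(b), ready(d), ready(e)}  (15 atoms)
goal ⊆ F2  ⇒  h_max = 2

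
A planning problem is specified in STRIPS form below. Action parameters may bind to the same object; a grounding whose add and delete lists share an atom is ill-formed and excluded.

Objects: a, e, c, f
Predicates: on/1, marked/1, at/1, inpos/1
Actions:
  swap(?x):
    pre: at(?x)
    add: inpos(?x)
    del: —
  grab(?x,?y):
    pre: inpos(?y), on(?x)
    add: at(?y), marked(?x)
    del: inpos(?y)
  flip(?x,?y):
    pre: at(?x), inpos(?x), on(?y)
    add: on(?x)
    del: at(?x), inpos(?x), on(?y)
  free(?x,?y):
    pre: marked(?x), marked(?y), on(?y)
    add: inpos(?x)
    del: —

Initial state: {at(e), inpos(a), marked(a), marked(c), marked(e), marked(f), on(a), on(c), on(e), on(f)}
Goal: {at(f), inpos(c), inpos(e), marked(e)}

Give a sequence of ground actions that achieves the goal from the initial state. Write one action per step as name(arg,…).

swap(e); free(c,a); free(f,a); grab(a,f)

1. swap(e)  →  {at(e), inpos(a), inpos(e), marked(a), marked(c), marked(e), marked(f), on(a), on(c), on(e), on(f)}
2. free(c,a)  →  {at(e), inpos(a), inpos(c), inpos(e), marked(a), marked(c), marked(e), marked(f), on(a), on(c), on(e), on(f)}
3. free(f,a)  →  {at(e), inpos(a), inpos(c), inpos(e), inpos(f), marked(a), marked(c), marked(e), marked(f), on(a), on(c), on(e), on(f)}
4. grab(a,f)  →  {at(e), at(f), inpos(a), inpos(c), inpos(e), marked(a), marked(c), marked(e), marked(f), on(a), on(c), on(e), on(f)}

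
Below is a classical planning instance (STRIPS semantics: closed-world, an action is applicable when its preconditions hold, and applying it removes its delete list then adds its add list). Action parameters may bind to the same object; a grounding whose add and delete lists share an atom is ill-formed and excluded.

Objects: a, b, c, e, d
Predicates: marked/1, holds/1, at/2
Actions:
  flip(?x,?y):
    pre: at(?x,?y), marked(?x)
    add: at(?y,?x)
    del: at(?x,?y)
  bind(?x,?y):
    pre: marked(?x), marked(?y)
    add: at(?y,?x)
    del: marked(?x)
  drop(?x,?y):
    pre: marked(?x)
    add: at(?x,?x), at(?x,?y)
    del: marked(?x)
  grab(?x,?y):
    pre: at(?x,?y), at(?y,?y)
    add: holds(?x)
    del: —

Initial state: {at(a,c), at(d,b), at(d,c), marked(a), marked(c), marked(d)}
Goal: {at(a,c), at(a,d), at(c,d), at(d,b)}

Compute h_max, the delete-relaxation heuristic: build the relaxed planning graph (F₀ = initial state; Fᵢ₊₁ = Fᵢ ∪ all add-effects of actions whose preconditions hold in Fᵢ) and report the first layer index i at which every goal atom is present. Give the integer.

1

F0 = init (6 atoms)
F1 = F0 ∪ {at(a,a), at(a,b), at(a,d), at(a,e), at(b,d), at(c,a), at(c,b), at(c,c), at(c,d), at(c,e), at(d,a), at(d,d), at(d,e)}  (19 atoms)
goal ⊆ F1  ⇒  h_max = 1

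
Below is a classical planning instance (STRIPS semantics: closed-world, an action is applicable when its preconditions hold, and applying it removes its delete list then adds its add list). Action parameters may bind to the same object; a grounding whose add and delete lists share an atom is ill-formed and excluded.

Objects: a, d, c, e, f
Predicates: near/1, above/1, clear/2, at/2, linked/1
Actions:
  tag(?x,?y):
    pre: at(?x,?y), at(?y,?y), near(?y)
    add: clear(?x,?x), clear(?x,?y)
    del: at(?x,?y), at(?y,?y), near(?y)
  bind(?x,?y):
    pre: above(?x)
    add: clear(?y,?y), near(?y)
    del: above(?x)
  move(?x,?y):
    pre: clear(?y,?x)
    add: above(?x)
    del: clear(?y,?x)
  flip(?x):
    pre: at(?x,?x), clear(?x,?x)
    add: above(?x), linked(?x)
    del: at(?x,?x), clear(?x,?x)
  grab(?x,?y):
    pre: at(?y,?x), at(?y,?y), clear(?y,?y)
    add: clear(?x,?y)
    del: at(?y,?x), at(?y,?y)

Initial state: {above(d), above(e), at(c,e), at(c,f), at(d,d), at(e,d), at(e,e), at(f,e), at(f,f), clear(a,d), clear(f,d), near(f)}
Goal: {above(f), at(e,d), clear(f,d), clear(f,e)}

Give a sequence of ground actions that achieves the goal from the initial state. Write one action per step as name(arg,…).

bind(d,e); tag(f,e); move(f,f)

1. bind(d,e)  →  {above(e), at(c,e), at(c,f), at(d,d), at(e,d), at(e,e), at(f,e), at(f,f), clear(a,d), clear(e,e), clear(f,d), near(e), near(f)}
2. tag(f,e)  →  {above(e), at(c,e), at(c,f), at(d,d), at(e,d), at(f,f), clear(a,d), clear(e,e), clear(f,d), clear(f,e), clear(f,f), near(f)}
3. move(f,f)  →  {above(e), above(f), at(c,e), at(c,f), at(d,d), at(e,d), at(f,f), clear(a,d), clear(e,e), clear(f,d), clear(f,e), near(f)}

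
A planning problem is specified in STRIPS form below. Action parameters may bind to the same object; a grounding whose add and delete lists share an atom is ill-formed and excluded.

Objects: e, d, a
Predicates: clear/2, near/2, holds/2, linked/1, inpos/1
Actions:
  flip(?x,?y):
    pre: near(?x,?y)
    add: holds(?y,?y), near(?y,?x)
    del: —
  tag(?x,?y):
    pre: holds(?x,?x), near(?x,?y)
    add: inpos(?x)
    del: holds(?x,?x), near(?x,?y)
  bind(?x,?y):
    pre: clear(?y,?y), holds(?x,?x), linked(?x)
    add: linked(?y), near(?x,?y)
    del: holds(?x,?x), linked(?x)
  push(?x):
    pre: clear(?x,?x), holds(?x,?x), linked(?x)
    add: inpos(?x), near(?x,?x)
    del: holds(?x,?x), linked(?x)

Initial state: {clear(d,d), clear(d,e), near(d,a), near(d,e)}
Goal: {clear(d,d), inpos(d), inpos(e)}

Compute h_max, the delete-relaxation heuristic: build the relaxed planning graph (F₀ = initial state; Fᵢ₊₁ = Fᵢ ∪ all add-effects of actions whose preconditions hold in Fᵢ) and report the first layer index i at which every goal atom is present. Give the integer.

F0 = init (4 atoms)
F1 = F0 ∪ {holds(a,a), holds(e,e), near(a,d), near(e,d)}  (8 atoms)
F2 = F1 ∪ {holds(d,d), inpos(a), inpos(e)}  (11 atoms)
F3 = F2 ∪ {inpos(d)}  (12 atoms)
goal ⊆ F3  ⇒  h_max = 3

3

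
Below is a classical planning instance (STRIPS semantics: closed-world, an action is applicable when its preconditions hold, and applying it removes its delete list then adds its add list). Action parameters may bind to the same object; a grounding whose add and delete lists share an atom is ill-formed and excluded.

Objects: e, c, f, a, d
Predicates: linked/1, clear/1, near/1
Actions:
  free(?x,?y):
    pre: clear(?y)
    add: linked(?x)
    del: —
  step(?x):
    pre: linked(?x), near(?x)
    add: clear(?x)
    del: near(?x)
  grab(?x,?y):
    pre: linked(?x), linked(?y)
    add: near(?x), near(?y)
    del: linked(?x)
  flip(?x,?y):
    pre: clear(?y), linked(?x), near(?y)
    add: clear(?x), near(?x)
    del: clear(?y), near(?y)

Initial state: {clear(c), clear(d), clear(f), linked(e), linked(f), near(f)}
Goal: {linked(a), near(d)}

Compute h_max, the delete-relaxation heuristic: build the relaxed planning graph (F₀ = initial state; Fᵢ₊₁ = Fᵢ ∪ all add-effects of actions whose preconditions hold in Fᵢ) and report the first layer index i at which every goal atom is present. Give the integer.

2

F0 = init (6 atoms)
F1 = F0 ∪ {clear(e), linked(a), linked(c), linked(d), near(e)}  (11 atoms)
F2 = F1 ∪ {clear(a), near(a), near(c), near(d)}  (15 atoms)
goal ⊆ F2  ⇒  h_max = 2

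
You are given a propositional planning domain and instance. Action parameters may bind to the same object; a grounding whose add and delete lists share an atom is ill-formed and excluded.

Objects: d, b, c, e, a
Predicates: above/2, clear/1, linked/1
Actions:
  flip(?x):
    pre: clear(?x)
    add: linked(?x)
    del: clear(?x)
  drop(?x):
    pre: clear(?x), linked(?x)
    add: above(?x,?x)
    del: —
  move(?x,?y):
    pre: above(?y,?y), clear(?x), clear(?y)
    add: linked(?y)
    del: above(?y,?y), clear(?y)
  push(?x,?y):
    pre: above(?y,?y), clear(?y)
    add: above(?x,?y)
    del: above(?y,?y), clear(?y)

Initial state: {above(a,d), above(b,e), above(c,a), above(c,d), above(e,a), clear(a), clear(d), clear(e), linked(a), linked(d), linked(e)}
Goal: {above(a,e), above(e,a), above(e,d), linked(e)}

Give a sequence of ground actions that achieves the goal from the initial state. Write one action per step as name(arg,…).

1. drop(d)  →  {above(a,d), above(b,e), above(c,a), above(c,d), above(d,d), above(e,a), clear(a), clear(d), clear(e), linked(a), linked(d), linked(e)}
2. drop(e)  →  {above(a,d), above(b,e), above(c,a), above(c,d), above(d,d), above(e,a), above(e,e), clear(a), clear(d), clear(e), linked(a), linked(d), linked(e)}
3. push(e,d)  →  {above(a,d), above(b,e), above(c,a), above(c,d), above(e,a), above(e,d), above(e,e), clear(a), clear(e), linked(a), linked(d), linked(e)}
4. push(a,e)  →  {above(a,d), above(a,e), above(b,e), above(c,a), above(c,d), above(e,a), above(e,d), clear(a), linked(a), linked(d), linked(e)}

drop(d); drop(e); push(e,d); push(a,e)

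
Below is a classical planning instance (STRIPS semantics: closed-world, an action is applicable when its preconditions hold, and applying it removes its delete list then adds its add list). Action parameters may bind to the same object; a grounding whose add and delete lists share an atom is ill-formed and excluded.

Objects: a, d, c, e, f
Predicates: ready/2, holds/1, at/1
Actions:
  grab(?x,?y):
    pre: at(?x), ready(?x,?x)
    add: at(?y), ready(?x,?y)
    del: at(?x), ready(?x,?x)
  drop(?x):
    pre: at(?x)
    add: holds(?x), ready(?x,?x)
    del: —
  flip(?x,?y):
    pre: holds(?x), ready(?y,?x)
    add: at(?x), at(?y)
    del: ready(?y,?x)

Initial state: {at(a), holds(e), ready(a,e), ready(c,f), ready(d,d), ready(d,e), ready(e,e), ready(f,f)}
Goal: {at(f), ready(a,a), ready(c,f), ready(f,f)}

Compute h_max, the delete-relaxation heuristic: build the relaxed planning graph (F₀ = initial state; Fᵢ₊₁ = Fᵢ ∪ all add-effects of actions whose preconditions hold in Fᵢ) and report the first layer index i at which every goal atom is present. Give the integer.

F0 = init (8 atoms)
F1 = F0 ∪ {at(d), at(e), holds(a), ready(a,a)}  (12 atoms)
F2 = F1 ∪ {at(c), at(f), holds(d), ready(a,c), ready(a,d), ready(a,f), ready(d,a), ready(d,c), ready(d,f), ready(e,a), ready(e,c), ready(e,d), ready(e,f)}  (25 atoms)
goal ⊆ F2  ⇒  h_max = 2

2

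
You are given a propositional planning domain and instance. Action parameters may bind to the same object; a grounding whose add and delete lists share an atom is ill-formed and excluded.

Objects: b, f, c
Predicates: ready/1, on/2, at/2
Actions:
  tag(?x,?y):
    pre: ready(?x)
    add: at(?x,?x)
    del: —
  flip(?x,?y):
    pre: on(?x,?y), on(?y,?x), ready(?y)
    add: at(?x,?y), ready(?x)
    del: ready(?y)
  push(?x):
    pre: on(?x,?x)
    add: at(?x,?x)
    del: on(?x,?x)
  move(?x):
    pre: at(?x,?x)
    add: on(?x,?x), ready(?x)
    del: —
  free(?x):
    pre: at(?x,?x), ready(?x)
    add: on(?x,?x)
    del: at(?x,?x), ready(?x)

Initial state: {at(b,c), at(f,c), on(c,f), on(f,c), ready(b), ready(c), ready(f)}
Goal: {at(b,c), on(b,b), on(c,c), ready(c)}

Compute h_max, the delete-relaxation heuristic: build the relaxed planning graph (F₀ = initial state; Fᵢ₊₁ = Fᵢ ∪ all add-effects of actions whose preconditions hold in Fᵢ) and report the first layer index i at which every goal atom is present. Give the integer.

F0 = init (7 atoms)
F1 = F0 ∪ {at(b,b), at(c,c), at(c,f), at(f,f)}  (11 atoms)
F2 = F1 ∪ {on(b,b), on(c,c), on(f,f)}  (14 atoms)
goal ⊆ F2  ⇒  h_max = 2

2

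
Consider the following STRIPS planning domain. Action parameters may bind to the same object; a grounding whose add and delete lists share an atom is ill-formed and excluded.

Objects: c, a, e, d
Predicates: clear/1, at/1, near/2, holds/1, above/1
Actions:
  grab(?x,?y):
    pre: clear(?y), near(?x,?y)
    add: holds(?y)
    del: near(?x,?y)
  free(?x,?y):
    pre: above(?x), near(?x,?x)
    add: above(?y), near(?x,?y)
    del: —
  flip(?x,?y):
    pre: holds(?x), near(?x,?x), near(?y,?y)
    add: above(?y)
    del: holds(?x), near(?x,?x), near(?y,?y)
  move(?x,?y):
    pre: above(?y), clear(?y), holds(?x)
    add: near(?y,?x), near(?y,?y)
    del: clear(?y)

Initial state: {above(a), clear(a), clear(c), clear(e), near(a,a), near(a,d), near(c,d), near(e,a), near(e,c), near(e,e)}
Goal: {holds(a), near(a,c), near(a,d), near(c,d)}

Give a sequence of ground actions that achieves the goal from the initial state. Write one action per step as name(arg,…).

1. grab(e,a)  →  {above(a), clear(a), clear(c), clear(e), holds(a), near(a,a), near(a,d), near(c,d), near(e,c), near(e,e)}
2. free(a,c)  →  {above(a), above(c), clear(a), clear(c), clear(e), holds(a), near(a,a), near(a,c), near(a,d), near(c,d), near(e,c), near(e,e)}

grab(e,a); free(a,c)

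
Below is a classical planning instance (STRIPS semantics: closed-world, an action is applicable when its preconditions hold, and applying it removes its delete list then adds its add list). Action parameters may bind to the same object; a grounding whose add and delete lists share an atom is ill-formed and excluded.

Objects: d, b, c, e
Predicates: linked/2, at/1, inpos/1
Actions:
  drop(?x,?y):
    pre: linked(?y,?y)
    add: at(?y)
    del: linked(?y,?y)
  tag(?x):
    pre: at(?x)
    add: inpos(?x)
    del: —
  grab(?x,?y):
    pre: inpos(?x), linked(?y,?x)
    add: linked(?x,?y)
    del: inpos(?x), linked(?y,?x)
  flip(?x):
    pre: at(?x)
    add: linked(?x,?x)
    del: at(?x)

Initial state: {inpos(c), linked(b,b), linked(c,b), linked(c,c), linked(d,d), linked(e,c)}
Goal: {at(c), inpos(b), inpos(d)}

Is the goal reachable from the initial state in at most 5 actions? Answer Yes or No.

1. drop(d,d)  →  {at(d), inpos(c), linked(b,b), linked(c,b), linked(c,c), linked(e,c)}
2. drop(d,b)  →  {at(b), at(d), inpos(c), linked(c,b), linked(c,c), linked(e,c)}
3. drop(d,c)  →  {at(b), at(c), at(d), inpos(c), linked(c,b), linked(e,c)}
4. tag(d)  →  {at(b), at(c), at(d), inpos(c), inpos(d), linked(c,b), linked(e,c)}
5. tag(b)  →  {at(b), at(c), at(d), inpos(b), inpos(c), inpos(d), linked(c,b), linked(e,c)}
optimal plan length = 5; 5 ≤ 5

Yes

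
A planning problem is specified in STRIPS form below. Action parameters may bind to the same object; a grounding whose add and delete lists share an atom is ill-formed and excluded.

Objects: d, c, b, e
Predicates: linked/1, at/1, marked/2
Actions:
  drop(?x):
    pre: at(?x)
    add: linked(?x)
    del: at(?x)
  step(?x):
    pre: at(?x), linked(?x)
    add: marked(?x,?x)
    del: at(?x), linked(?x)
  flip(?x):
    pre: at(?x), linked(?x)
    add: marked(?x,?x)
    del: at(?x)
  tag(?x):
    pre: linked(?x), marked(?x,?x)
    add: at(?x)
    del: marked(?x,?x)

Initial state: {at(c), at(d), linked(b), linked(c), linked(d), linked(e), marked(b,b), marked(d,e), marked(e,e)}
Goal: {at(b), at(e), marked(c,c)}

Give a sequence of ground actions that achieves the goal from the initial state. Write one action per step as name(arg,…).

1. step(c)  →  {at(d), linked(b), linked(d), linked(e), marked(b,b), marked(c,c), marked(d,e), marked(e,e)}
2. tag(b)  →  {at(b), at(d), linked(b), linked(d), linked(e), marked(c,c), marked(d,e), marked(e,e)}
3. tag(e)  →  {at(b), at(d), at(e), linked(b), linked(d), linked(e), marked(c,c), marked(d,e)}

step(c); tag(b); tag(e)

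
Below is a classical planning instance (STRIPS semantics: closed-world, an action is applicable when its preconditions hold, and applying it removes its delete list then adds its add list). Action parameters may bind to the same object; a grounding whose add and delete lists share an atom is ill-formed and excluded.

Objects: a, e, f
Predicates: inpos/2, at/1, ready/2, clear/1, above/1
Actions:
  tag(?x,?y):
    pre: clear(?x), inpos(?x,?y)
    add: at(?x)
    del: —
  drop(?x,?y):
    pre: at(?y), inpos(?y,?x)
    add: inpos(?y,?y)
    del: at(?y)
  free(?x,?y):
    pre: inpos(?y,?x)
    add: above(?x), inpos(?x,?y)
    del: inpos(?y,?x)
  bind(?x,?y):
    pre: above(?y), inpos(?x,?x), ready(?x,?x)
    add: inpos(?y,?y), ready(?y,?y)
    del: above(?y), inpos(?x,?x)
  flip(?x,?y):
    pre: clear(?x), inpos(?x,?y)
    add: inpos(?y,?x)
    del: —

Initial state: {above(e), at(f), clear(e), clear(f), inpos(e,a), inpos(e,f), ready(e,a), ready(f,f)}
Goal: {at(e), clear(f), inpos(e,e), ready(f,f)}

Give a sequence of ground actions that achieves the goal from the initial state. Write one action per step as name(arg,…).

tag(e,a); drop(a,e); tag(e,a)

1. tag(e,a)  →  {above(e), at(e), at(f), clear(e), clear(f), inpos(e,a), inpos(e,f), ready(e,a), ready(f,f)}
2. drop(a,e)  →  {above(e), at(f), clear(e), clear(f), inpos(e,a), inpos(e,e), inpos(e,f), ready(e,a), ready(f,f)}
3. tag(e,a)  →  {above(e), at(e), at(f), clear(e), clear(f), inpos(e,a), inpos(e,e), inpos(e,f), ready(e,a), ready(f,f)}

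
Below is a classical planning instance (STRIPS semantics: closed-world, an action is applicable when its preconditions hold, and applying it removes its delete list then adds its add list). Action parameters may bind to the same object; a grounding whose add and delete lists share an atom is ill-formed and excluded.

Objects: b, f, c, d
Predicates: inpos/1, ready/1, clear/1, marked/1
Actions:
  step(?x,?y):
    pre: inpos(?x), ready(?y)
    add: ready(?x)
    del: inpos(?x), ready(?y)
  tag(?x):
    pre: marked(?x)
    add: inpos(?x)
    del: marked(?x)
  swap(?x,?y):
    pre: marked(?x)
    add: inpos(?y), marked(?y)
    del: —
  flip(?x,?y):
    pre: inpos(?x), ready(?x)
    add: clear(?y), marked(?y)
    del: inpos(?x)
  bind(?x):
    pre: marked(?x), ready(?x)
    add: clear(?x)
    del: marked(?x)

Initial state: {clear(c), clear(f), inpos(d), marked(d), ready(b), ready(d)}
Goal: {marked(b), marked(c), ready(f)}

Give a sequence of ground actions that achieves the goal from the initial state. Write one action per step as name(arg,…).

swap(d,b); swap(b,f); step(f,b); swap(b,c)

1. swap(d,b)  →  {clear(c), clear(f), inpos(b), inpos(d), marked(b), marked(d), ready(b), ready(d)}
2. swap(b,f)  →  {clear(c), clear(f), inpos(b), inpos(d), inpos(f), marked(b), marked(d), marked(f), ready(b), ready(d)}
3. step(f,b)  →  {clear(c), clear(f), inpos(b), inpos(d), marked(b), marked(d), marked(f), ready(d), ready(f)}
4. swap(b,c)  →  {clear(c), clear(f), inpos(b), inpos(c), inpos(d), marked(b), marked(c), marked(d), marked(f), ready(d), ready(f)}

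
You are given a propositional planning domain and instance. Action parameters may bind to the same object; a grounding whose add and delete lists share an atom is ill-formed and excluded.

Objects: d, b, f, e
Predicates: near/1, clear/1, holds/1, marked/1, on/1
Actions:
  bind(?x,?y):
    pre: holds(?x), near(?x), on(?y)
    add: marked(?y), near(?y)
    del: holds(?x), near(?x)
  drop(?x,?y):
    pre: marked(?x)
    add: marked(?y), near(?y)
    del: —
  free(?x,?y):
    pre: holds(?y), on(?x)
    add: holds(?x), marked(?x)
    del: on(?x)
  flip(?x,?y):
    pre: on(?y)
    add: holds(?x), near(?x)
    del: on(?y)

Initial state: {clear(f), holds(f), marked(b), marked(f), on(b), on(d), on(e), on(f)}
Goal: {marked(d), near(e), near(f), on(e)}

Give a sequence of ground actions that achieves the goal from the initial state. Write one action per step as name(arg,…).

1. drop(b,d)  →  {clear(f), holds(f), marked(b), marked(d), marked(f), near(d), on(b), on(d), on(e), on(f)}
2. drop(d,f)  →  {clear(f), holds(f), marked(b), marked(d), marked(f), near(d), near(f), on(b), on(d), on(e), on(f)}
3. drop(d,e)  →  {clear(f), holds(f), marked(b), marked(d), marked(e), marked(f), near(d), near(e), near(f), on(b), on(d), on(e), on(f)}

drop(b,d); drop(d,f); drop(d,e)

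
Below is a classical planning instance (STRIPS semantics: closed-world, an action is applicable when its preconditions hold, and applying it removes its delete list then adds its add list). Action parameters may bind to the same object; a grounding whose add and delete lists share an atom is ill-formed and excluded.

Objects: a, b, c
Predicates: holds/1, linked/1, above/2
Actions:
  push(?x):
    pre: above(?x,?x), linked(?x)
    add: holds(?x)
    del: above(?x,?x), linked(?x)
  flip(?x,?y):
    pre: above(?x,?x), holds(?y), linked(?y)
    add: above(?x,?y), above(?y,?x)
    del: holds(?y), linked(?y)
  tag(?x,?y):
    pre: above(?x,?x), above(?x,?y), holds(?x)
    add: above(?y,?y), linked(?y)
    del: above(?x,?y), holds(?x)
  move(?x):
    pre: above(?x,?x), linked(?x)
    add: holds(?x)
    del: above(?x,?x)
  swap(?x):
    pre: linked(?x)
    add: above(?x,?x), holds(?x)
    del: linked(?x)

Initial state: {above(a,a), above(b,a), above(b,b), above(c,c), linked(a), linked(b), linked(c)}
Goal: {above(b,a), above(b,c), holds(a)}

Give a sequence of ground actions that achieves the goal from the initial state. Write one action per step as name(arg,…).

1. push(a)  →  {above(b,a), above(b,b), above(c,c), holds(a), linked(b), linked(c)}
2. move(b)  →  {above(b,a), above(c,c), holds(a), holds(b), linked(b), linked(c)}
3. flip(c,b)  →  {above(b,a), above(b,c), above(c,b), above(c,c), holds(a), linked(c)}

push(a); move(b); flip(c,b)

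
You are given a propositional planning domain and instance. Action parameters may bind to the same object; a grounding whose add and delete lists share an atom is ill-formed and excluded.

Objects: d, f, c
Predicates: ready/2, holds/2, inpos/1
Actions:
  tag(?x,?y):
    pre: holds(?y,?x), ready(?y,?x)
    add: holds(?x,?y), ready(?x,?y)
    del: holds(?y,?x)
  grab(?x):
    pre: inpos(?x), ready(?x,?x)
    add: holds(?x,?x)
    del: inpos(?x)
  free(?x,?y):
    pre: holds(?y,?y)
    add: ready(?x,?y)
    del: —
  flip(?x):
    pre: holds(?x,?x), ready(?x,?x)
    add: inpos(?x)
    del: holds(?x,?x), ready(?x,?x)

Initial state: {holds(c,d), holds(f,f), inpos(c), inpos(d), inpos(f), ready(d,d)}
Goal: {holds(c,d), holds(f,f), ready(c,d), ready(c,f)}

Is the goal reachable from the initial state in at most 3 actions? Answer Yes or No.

1. grab(d)  →  {holds(c,d), holds(d,d), holds(f,f), inpos(c), inpos(f), ready(d,d)}
2. free(c,d)  →  {holds(c,d), holds(d,d), holds(f,f), inpos(c), inpos(f), ready(c,d), ready(d,d)}
3. free(c,f)  →  {holds(c,d), holds(d,d), holds(f,f), inpos(c), inpos(f), ready(c,d), ready(c,f), ready(d,d)}
optimal plan length = 3; 3 ≤ 3

Yes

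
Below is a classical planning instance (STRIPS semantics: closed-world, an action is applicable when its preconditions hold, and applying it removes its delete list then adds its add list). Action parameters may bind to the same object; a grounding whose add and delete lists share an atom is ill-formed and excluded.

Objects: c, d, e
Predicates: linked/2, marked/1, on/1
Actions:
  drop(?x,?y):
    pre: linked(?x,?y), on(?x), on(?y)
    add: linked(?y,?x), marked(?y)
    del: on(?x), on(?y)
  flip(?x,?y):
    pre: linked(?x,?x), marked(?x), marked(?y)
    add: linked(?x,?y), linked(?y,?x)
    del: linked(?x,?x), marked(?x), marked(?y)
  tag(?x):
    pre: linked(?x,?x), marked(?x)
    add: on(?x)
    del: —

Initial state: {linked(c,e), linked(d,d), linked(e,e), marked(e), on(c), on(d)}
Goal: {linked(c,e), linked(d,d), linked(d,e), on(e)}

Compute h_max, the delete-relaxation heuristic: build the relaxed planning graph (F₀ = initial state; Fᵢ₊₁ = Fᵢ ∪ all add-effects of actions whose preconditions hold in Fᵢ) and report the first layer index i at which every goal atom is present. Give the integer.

F0 = init (6 atoms)
F1 = F0 ∪ {marked(d), on(e)}  (8 atoms)
F2 = F1 ∪ {linked(d,e), linked(e,c), linked(e,d)}  (11 atoms)
goal ⊆ F2  ⇒  h_max = 2

2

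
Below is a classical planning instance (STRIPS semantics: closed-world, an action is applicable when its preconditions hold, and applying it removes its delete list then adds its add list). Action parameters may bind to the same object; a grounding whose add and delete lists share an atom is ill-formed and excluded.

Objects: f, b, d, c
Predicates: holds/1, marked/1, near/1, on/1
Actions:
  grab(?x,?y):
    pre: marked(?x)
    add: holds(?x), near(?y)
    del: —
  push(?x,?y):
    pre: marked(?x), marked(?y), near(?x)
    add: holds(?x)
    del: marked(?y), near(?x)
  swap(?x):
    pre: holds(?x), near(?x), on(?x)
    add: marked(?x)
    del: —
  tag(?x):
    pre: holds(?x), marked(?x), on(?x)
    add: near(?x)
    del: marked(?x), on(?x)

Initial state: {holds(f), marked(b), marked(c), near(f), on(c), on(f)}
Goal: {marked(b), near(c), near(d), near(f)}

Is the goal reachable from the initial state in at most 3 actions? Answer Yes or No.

1. grab(b,d)  →  {holds(b), holds(f), marked(b), marked(c), near(d), near(f), on(c), on(f)}
2. grab(b,c)  →  {holds(b), holds(f), marked(b), marked(c), near(c), near(d), near(f), on(c), on(f)}
optimal plan length = 2; 2 ≤ 3

Yes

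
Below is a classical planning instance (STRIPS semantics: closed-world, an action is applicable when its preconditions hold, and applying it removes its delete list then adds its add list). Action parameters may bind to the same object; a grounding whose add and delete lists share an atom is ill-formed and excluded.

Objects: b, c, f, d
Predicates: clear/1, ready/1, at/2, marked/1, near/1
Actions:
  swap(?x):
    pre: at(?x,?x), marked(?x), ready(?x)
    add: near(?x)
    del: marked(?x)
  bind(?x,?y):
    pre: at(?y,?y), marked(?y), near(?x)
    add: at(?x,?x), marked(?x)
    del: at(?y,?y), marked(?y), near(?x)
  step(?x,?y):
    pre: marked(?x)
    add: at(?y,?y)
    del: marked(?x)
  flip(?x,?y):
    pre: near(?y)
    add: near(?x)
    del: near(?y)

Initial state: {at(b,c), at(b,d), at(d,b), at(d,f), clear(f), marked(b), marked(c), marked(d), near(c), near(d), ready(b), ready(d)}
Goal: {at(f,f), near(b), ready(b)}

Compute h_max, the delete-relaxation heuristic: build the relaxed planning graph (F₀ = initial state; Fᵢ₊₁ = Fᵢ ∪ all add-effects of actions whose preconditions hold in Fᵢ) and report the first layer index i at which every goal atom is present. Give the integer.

1

F0 = init (12 atoms)
F1 = F0 ∪ {at(b,b), at(c,c), at(d,d), at(f,f), near(b), near(f)}  (18 atoms)
goal ⊆ F1  ⇒  h_max = 1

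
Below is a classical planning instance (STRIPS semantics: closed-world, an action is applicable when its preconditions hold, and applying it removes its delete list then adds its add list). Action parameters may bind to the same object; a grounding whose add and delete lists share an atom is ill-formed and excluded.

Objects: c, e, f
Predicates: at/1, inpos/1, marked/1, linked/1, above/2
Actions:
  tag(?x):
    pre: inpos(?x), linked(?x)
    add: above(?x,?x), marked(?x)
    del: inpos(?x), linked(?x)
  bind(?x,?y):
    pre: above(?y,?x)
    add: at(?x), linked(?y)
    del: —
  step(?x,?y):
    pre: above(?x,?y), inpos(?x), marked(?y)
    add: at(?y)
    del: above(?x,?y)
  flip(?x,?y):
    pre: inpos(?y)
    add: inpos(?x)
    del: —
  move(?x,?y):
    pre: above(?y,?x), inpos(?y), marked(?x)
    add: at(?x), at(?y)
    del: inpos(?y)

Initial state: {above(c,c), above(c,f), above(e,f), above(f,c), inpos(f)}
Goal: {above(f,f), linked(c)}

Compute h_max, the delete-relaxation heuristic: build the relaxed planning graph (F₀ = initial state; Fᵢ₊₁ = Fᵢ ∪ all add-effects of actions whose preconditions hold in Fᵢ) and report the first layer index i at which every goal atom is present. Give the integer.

2

F0 = init (5 atoms)
F1 = F0 ∪ {at(c), at(f), inpos(c), inpos(e), linked(c), linked(e), linked(f)}  (12 atoms)
F2 = F1 ∪ {above(e,e), above(f,f), marked(c), marked(e), marked(f)}  (17 atoms)
goal ⊆ F2  ⇒  h_max = 2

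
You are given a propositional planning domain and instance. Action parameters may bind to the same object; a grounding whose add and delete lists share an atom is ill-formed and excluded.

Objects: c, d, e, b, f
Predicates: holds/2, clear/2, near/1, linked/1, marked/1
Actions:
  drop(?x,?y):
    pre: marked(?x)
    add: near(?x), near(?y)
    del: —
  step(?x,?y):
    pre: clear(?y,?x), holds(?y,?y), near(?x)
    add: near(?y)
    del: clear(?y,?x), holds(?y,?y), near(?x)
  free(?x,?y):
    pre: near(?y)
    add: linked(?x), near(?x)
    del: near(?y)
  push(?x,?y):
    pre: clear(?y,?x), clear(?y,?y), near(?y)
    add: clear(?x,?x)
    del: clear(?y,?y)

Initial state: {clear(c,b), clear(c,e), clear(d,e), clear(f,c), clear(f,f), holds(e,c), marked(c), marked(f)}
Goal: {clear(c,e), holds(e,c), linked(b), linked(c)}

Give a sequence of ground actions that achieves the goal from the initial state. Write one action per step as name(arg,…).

drop(c,c); free(b,c); free(c,b)

1. drop(c,c)  →  {clear(c,b), clear(c,e), clear(d,e), clear(f,c), clear(f,f), holds(e,c), marked(c), marked(f), near(c)}
2. free(b,c)  →  {clear(c,b), clear(c,e), clear(d,e), clear(f,c), clear(f,f), holds(e,c), linked(b), marked(c), marked(f), near(b)}
3. free(c,b)  →  {clear(c,b), clear(c,e), clear(d,e), clear(f,c), clear(f,f), holds(e,c), linked(b), linked(c), marked(c), marked(f), near(c)}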